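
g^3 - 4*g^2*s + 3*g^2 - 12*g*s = g*(g + 3)*(g - 4*s)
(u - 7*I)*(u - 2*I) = u^2 - 9*I*u - 14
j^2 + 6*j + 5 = (j + 1)*(j + 5)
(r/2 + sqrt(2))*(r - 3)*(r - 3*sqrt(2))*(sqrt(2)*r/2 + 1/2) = sqrt(2)*r^4/4 - 3*sqrt(2)*r^3/4 - r^3/4 - 13*sqrt(2)*r^2/4 + 3*r^2/4 - 3*r + 39*sqrt(2)*r/4 + 9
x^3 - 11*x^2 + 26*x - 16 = (x - 8)*(x - 2)*(x - 1)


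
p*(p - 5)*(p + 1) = p^3 - 4*p^2 - 5*p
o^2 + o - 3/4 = (o - 1/2)*(o + 3/2)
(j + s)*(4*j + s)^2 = 16*j^3 + 24*j^2*s + 9*j*s^2 + s^3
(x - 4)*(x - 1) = x^2 - 5*x + 4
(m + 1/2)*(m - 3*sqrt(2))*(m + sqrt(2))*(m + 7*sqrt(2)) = m^4 + m^3/2 + 5*sqrt(2)*m^3 - 34*m^2 + 5*sqrt(2)*m^2/2 - 42*sqrt(2)*m - 17*m - 21*sqrt(2)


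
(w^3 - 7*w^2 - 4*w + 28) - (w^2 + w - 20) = w^3 - 8*w^2 - 5*w + 48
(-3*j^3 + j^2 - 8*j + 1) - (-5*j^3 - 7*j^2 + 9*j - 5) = 2*j^3 + 8*j^2 - 17*j + 6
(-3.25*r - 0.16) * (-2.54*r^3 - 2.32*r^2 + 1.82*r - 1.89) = 8.255*r^4 + 7.9464*r^3 - 5.5438*r^2 + 5.8513*r + 0.3024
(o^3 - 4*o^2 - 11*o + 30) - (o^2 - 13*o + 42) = o^3 - 5*o^2 + 2*o - 12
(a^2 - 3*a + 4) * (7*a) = 7*a^3 - 21*a^2 + 28*a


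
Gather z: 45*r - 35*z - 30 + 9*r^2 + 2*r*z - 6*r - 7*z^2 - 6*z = 9*r^2 + 39*r - 7*z^2 + z*(2*r - 41) - 30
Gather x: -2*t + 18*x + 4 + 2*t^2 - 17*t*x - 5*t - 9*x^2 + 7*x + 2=2*t^2 - 7*t - 9*x^2 + x*(25 - 17*t) + 6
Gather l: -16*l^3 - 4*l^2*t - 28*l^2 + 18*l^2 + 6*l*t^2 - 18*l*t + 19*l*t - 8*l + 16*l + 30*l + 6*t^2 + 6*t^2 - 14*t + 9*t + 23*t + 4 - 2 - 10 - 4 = -16*l^3 + l^2*(-4*t - 10) + l*(6*t^2 + t + 38) + 12*t^2 + 18*t - 12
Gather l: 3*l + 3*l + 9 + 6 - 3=6*l + 12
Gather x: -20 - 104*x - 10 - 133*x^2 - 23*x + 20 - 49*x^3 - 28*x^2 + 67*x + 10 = -49*x^3 - 161*x^2 - 60*x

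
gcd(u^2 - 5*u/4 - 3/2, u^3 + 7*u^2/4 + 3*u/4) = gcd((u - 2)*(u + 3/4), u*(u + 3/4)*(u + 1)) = u + 3/4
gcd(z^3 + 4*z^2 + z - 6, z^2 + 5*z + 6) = z^2 + 5*z + 6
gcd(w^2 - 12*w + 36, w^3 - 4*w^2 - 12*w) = w - 6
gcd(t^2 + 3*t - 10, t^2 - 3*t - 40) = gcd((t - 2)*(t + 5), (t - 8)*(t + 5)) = t + 5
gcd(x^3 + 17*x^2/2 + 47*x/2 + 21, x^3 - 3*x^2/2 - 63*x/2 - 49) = x^2 + 11*x/2 + 7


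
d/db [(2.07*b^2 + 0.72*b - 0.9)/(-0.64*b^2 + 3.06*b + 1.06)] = (6.795*b^2 + 3.2364*b + 3.5172)/(0.4096*b^4 - 3.9168*b^3 + 8.0068*b^2 + 6.4872*b + 1.1236)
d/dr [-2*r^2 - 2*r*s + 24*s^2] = -4*r - 2*s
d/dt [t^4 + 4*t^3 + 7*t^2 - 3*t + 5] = 4*t^3 + 12*t^2 + 14*t - 3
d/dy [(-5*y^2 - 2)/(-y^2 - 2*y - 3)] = 2*(5*y^2 + 13*y - 2)/(y^4 + 4*y^3 + 10*y^2 + 12*y + 9)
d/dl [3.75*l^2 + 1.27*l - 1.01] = 7.5*l + 1.27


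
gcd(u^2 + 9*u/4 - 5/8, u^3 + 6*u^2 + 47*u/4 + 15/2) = u + 5/2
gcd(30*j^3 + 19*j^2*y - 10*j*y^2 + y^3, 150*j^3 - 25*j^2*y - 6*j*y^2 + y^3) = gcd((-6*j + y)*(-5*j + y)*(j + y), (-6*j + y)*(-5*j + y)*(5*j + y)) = 30*j^2 - 11*j*y + y^2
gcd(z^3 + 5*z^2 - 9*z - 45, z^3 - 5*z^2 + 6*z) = z - 3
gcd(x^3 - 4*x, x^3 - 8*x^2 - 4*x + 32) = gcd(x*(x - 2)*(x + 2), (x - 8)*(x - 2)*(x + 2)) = x^2 - 4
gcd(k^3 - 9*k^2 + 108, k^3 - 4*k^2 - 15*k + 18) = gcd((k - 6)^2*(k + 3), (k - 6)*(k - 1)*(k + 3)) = k^2 - 3*k - 18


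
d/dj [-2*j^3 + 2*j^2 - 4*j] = -6*j^2 + 4*j - 4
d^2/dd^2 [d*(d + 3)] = 2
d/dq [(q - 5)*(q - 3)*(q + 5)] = 3*q^2 - 6*q - 25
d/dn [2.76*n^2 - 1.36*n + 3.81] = 5.52*n - 1.36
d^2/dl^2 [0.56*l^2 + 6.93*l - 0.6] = 1.12000000000000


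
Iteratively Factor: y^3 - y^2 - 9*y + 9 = (y - 3)*(y^2 + 2*y - 3) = (y - 3)*(y + 3)*(y - 1)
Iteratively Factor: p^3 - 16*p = (p - 4)*(p^2 + 4*p) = p*(p - 4)*(p + 4)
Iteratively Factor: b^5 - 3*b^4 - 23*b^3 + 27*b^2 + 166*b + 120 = (b - 4)*(b^4 + b^3 - 19*b^2 - 49*b - 30) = (b - 4)*(b + 1)*(b^3 - 19*b - 30) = (b - 5)*(b - 4)*(b + 1)*(b^2 + 5*b + 6) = (b - 5)*(b - 4)*(b + 1)*(b + 3)*(b + 2)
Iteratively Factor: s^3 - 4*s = (s - 2)*(s^2 + 2*s) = (s - 2)*(s + 2)*(s)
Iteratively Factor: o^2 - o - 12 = (o - 4)*(o + 3)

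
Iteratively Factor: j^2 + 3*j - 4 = (j - 1)*(j + 4)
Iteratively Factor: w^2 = (w)*(w)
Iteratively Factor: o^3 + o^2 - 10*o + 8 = (o + 4)*(o^2 - 3*o + 2) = (o - 1)*(o + 4)*(o - 2)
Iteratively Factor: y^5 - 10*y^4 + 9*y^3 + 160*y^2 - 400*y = (y - 5)*(y^4 - 5*y^3 - 16*y^2 + 80*y) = y*(y - 5)*(y^3 - 5*y^2 - 16*y + 80) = y*(y - 5)*(y + 4)*(y^2 - 9*y + 20) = y*(y - 5)*(y - 4)*(y + 4)*(y - 5)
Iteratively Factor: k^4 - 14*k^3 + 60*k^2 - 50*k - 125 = (k - 5)*(k^3 - 9*k^2 + 15*k + 25) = (k - 5)^2*(k^2 - 4*k - 5) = (k - 5)^3*(k + 1)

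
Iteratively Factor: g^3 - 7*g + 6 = (g + 3)*(g^2 - 3*g + 2) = (g - 2)*(g + 3)*(g - 1)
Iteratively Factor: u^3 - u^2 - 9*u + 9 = (u - 1)*(u^2 - 9) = (u - 1)*(u + 3)*(u - 3)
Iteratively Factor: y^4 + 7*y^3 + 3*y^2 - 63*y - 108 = (y + 3)*(y^3 + 4*y^2 - 9*y - 36) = (y - 3)*(y + 3)*(y^2 + 7*y + 12) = (y - 3)*(y + 3)*(y + 4)*(y + 3)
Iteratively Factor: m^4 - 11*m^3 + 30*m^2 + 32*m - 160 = (m - 5)*(m^3 - 6*m^2 + 32) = (m - 5)*(m - 4)*(m^2 - 2*m - 8) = (m - 5)*(m - 4)^2*(m + 2)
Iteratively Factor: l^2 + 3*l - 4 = (l - 1)*(l + 4)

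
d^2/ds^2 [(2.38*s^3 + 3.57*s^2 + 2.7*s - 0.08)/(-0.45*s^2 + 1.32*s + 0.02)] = (3.5527136788005e-15*s^4 - 13.671324*s^3 - 0.472571999999999*s^2 - 0.436632000000001*s + 0.419928)/(0.091125*s^6 - 0.8019*s^5 + 2.34009*s^4 - 2.228688*s^3 - 0.104004*s^2 - 0.001584*s - 8.0e-6)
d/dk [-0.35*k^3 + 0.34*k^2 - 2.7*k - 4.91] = -1.05*k^2 + 0.68*k - 2.7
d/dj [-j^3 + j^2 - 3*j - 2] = -3*j^2 + 2*j - 3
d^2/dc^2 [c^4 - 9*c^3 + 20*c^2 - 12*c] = 12*c^2 - 54*c + 40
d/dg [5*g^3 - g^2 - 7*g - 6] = 15*g^2 - 2*g - 7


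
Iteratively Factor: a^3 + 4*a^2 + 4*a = (a)*(a^2 + 4*a + 4) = a*(a + 2)*(a + 2)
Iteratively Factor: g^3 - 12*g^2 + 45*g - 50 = (g - 5)*(g^2 - 7*g + 10) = (g - 5)*(g - 2)*(g - 5)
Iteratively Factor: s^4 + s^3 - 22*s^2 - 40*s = (s + 2)*(s^3 - s^2 - 20*s) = (s - 5)*(s + 2)*(s^2 + 4*s) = (s - 5)*(s + 2)*(s + 4)*(s)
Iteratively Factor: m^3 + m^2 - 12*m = (m - 3)*(m^2 + 4*m) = m*(m - 3)*(m + 4)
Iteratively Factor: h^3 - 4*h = (h)*(h^2 - 4) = h*(h - 2)*(h + 2)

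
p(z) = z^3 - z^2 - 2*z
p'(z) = 3*z^2 - 2*z - 2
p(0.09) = -0.19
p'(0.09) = -2.16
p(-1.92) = -6.92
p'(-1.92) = 12.90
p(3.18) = 15.69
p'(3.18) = 21.98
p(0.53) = -1.19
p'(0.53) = -2.22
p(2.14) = 0.94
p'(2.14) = 7.46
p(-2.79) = -23.92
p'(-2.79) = 26.93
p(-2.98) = -29.38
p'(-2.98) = 30.60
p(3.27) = 17.73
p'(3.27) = 23.54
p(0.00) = 0.00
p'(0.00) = -2.00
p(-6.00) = -240.00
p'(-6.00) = 118.00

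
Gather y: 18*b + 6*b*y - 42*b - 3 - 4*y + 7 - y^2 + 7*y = -24*b - y^2 + y*(6*b + 3) + 4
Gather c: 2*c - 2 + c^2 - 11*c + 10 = c^2 - 9*c + 8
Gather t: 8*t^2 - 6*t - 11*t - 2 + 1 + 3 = 8*t^2 - 17*t + 2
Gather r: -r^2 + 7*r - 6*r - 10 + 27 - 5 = -r^2 + r + 12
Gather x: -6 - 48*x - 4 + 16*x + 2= -32*x - 8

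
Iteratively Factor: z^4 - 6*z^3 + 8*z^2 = (z)*(z^3 - 6*z^2 + 8*z) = z*(z - 4)*(z^2 - 2*z) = z*(z - 4)*(z - 2)*(z)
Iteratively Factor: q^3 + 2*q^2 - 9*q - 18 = (q - 3)*(q^2 + 5*q + 6) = (q - 3)*(q + 2)*(q + 3)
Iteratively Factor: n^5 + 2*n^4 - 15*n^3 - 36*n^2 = (n)*(n^4 + 2*n^3 - 15*n^2 - 36*n) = n*(n + 3)*(n^3 - n^2 - 12*n) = n*(n - 4)*(n + 3)*(n^2 + 3*n) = n^2*(n - 4)*(n + 3)*(n + 3)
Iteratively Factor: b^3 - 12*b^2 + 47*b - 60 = (b - 3)*(b^2 - 9*b + 20) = (b - 4)*(b - 3)*(b - 5)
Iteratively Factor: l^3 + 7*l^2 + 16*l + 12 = (l + 2)*(l^2 + 5*l + 6) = (l + 2)^2*(l + 3)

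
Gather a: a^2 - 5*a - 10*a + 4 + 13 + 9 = a^2 - 15*a + 26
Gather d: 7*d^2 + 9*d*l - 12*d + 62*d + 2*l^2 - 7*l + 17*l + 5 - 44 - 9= 7*d^2 + d*(9*l + 50) + 2*l^2 + 10*l - 48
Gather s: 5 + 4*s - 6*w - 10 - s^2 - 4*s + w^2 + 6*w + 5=-s^2 + w^2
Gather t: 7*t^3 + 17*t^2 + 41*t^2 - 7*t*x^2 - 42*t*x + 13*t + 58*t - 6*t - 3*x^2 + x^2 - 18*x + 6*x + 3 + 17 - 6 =7*t^3 + 58*t^2 + t*(-7*x^2 - 42*x + 65) - 2*x^2 - 12*x + 14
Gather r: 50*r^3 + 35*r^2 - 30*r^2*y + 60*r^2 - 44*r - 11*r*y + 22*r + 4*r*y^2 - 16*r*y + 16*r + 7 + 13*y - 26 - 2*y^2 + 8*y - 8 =50*r^3 + r^2*(95 - 30*y) + r*(4*y^2 - 27*y - 6) - 2*y^2 + 21*y - 27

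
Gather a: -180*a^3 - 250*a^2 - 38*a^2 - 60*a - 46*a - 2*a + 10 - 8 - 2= -180*a^3 - 288*a^2 - 108*a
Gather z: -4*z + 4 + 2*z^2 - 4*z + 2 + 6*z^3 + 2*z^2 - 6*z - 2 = 6*z^3 + 4*z^2 - 14*z + 4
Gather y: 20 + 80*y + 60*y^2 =60*y^2 + 80*y + 20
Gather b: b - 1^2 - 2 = b - 3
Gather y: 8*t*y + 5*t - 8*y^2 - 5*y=5*t - 8*y^2 + y*(8*t - 5)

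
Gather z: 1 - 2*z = 1 - 2*z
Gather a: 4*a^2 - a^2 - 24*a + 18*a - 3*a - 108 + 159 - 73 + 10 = 3*a^2 - 9*a - 12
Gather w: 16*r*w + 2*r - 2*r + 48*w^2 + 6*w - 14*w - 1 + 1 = 48*w^2 + w*(16*r - 8)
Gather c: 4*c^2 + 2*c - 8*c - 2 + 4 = 4*c^2 - 6*c + 2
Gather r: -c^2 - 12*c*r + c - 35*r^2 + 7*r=-c^2 + c - 35*r^2 + r*(7 - 12*c)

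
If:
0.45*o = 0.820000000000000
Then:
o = 1.82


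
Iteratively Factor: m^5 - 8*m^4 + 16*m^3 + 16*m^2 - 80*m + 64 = (m + 2)*(m^4 - 10*m^3 + 36*m^2 - 56*m + 32) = (m - 2)*(m + 2)*(m^3 - 8*m^2 + 20*m - 16) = (m - 2)^2*(m + 2)*(m^2 - 6*m + 8) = (m - 4)*(m - 2)^2*(m + 2)*(m - 2)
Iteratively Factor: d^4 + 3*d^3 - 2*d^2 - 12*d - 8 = (d + 2)*(d^3 + d^2 - 4*d - 4) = (d + 1)*(d + 2)*(d^2 - 4) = (d - 2)*(d + 1)*(d + 2)*(d + 2)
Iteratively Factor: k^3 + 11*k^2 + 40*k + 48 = (k + 4)*(k^2 + 7*k + 12) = (k + 4)^2*(k + 3)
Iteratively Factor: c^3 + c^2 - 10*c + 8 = (c - 1)*(c^2 + 2*c - 8) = (c - 1)*(c + 4)*(c - 2)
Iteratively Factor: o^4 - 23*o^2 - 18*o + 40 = (o - 1)*(o^3 + o^2 - 22*o - 40) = (o - 1)*(o + 4)*(o^2 - 3*o - 10) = (o - 5)*(o - 1)*(o + 4)*(o + 2)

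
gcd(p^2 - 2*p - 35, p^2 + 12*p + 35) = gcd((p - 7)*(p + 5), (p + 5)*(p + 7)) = p + 5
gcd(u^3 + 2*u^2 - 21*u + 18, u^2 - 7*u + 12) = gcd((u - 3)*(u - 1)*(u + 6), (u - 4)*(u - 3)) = u - 3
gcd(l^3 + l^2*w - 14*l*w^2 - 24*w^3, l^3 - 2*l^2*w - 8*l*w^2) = -l^2 + 2*l*w + 8*w^2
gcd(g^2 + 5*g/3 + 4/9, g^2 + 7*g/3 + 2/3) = g + 1/3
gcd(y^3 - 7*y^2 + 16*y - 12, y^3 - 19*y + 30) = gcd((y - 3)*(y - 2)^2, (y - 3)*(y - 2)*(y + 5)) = y^2 - 5*y + 6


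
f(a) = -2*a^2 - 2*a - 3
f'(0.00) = -2.00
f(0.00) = -3.00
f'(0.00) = -2.00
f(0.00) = -3.00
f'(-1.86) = 5.44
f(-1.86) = -6.20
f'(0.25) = -3.00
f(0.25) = -3.62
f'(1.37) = -7.48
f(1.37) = -9.49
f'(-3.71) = 12.84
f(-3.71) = -23.11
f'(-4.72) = 16.88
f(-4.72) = -38.12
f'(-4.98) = 17.92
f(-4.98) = -42.64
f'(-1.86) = 5.44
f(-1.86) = -6.20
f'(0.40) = -3.60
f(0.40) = -4.12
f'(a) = -4*a - 2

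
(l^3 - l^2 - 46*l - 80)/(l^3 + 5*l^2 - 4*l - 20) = (l - 8)/(l - 2)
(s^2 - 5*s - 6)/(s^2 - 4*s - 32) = (-s^2 + 5*s + 6)/(-s^2 + 4*s + 32)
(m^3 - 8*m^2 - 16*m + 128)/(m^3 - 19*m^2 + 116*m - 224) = (m + 4)/(m - 7)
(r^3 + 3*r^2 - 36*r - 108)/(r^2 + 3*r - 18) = (r^2 - 3*r - 18)/(r - 3)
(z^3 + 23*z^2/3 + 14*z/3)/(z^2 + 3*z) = (3*z^2 + 23*z + 14)/(3*(z + 3))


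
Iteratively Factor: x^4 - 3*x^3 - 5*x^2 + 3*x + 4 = (x + 1)*(x^3 - 4*x^2 - x + 4) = (x + 1)^2*(x^2 - 5*x + 4) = (x - 1)*(x + 1)^2*(x - 4)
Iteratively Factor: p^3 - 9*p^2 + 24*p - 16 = (p - 4)*(p^2 - 5*p + 4) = (p - 4)*(p - 1)*(p - 4)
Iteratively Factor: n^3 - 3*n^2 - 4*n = (n + 1)*(n^2 - 4*n) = n*(n + 1)*(n - 4)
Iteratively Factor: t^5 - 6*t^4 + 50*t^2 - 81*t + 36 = (t - 1)*(t^4 - 5*t^3 - 5*t^2 + 45*t - 36) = (t - 1)^2*(t^3 - 4*t^2 - 9*t + 36) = (t - 1)^2*(t + 3)*(t^2 - 7*t + 12) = (t - 3)*(t - 1)^2*(t + 3)*(t - 4)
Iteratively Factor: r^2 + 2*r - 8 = (r - 2)*(r + 4)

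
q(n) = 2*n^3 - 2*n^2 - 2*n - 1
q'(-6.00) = 238.00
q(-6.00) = -493.00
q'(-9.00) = 520.00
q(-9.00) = -1603.00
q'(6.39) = 217.43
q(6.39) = 426.39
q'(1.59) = 6.81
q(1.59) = -1.20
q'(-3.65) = 92.54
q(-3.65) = -117.60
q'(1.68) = 8.21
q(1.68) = -0.52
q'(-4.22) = 121.73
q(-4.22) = -178.48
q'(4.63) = 108.10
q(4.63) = 145.37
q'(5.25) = 142.38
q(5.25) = 222.78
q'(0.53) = -2.43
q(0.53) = -2.32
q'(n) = 6*n^2 - 4*n - 2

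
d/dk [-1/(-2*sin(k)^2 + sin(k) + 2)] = (1 - 4*sin(k))*cos(k)/(sin(k) + cos(2*k) + 1)^2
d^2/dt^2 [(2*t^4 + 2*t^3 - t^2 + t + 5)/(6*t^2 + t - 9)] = 2*(72*t^6 + 36*t^5 - 318*t^4 + 8*t^3 + 1296*t^2 + 738*t + 203)/(216*t^6 + 108*t^5 - 954*t^4 - 323*t^3 + 1431*t^2 + 243*t - 729)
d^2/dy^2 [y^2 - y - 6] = 2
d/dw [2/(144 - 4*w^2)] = w/(w^2 - 36)^2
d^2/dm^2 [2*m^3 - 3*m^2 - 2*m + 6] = 12*m - 6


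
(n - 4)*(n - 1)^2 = n^3 - 6*n^2 + 9*n - 4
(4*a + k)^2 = 16*a^2 + 8*a*k + k^2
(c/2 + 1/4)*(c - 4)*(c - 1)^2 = c^4/2 - 11*c^3/4 + 3*c^2 + c/4 - 1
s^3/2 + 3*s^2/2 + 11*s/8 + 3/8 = (s/2 + 1/2)*(s + 1/2)*(s + 3/2)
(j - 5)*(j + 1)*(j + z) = j^3 + j^2*z - 4*j^2 - 4*j*z - 5*j - 5*z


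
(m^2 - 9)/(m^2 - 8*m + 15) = (m + 3)/(m - 5)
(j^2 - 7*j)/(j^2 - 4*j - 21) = j/(j + 3)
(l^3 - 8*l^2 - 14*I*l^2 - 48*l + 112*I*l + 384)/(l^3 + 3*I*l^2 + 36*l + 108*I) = (l^2 - 8*l*(1 + I) + 64*I)/(l^2 + 9*I*l - 18)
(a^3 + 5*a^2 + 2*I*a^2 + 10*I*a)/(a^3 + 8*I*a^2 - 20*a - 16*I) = a*(a + 5)/(a^2 + 6*I*a - 8)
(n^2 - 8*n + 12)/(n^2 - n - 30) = (n - 2)/(n + 5)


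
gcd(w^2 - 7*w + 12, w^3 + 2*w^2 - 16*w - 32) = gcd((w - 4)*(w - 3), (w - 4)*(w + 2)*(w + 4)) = w - 4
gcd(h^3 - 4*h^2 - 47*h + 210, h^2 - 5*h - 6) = h - 6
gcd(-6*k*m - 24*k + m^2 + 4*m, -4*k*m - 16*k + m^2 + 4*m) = m + 4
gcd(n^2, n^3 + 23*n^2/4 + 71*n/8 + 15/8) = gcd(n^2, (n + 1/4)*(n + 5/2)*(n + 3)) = 1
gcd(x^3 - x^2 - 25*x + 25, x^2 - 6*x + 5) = x^2 - 6*x + 5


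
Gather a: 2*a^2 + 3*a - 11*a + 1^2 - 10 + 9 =2*a^2 - 8*a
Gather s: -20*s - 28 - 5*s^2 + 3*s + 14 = -5*s^2 - 17*s - 14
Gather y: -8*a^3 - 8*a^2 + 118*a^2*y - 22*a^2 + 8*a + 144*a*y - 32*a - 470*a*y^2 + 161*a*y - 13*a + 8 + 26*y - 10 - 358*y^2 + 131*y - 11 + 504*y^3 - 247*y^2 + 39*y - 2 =-8*a^3 - 30*a^2 - 37*a + 504*y^3 + y^2*(-470*a - 605) + y*(118*a^2 + 305*a + 196) - 15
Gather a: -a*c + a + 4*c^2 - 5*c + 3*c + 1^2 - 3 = a*(1 - c) + 4*c^2 - 2*c - 2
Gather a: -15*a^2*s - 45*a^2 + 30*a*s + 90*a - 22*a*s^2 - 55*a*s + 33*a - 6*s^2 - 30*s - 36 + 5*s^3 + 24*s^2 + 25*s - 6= a^2*(-15*s - 45) + a*(-22*s^2 - 25*s + 123) + 5*s^3 + 18*s^2 - 5*s - 42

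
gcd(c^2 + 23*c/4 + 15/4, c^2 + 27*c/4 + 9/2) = c + 3/4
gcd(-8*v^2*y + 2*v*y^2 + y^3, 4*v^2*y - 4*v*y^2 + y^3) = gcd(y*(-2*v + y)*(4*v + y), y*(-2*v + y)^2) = -2*v*y + y^2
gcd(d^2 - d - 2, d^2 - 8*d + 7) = 1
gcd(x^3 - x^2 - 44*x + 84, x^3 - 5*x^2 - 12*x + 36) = x^2 - 8*x + 12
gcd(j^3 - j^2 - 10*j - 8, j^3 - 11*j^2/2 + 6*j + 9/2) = 1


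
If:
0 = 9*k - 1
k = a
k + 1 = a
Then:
No Solution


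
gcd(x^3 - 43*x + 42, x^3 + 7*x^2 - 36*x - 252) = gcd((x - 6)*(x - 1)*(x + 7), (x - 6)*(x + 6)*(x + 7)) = x^2 + x - 42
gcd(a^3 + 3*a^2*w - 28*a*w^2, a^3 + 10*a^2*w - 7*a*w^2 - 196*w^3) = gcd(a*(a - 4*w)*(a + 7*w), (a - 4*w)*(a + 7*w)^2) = -a^2 - 3*a*w + 28*w^2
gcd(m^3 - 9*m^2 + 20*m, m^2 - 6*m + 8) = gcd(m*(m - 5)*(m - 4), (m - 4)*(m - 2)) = m - 4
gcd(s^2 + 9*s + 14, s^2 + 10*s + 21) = s + 7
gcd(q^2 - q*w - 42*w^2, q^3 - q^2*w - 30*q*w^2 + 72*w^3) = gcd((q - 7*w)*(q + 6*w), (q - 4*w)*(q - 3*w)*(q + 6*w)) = q + 6*w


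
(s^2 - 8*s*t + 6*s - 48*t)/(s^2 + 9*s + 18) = (s - 8*t)/(s + 3)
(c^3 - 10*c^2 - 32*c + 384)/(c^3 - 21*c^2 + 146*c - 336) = (c^2 - 2*c - 48)/(c^2 - 13*c + 42)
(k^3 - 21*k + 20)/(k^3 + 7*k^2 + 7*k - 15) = (k - 4)/(k + 3)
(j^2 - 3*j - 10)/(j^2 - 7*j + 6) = (j^2 - 3*j - 10)/(j^2 - 7*j + 6)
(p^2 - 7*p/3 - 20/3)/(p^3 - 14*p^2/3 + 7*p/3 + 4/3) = (3*p + 5)/(3*p^2 - 2*p - 1)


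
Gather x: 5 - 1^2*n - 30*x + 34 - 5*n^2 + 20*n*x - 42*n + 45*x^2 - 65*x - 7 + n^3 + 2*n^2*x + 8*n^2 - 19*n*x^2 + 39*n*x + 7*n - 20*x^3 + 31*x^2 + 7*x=n^3 + 3*n^2 - 36*n - 20*x^3 + x^2*(76 - 19*n) + x*(2*n^2 + 59*n - 88) + 32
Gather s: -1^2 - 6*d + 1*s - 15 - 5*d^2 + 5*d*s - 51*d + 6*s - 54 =-5*d^2 - 57*d + s*(5*d + 7) - 70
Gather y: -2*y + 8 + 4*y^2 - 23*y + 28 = 4*y^2 - 25*y + 36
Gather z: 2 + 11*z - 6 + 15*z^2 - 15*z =15*z^2 - 4*z - 4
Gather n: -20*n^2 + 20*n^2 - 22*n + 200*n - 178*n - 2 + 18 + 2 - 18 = 0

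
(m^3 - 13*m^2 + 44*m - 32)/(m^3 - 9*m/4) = 4*(m^3 - 13*m^2 + 44*m - 32)/(m*(4*m^2 - 9))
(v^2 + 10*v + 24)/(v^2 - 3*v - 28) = (v + 6)/(v - 7)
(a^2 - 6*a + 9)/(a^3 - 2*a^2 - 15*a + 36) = 1/(a + 4)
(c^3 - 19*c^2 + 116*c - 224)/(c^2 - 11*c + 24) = (c^2 - 11*c + 28)/(c - 3)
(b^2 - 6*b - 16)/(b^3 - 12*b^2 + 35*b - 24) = (b + 2)/(b^2 - 4*b + 3)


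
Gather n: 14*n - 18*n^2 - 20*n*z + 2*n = -18*n^2 + n*(16 - 20*z)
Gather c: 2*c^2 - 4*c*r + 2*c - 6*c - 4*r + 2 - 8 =2*c^2 + c*(-4*r - 4) - 4*r - 6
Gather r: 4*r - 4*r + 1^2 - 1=0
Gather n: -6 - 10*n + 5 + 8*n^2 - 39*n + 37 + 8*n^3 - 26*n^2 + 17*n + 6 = 8*n^3 - 18*n^2 - 32*n + 42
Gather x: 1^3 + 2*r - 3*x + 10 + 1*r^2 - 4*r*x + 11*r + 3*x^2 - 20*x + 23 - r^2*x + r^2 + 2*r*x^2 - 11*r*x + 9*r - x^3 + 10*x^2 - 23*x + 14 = 2*r^2 + 22*r - x^3 + x^2*(2*r + 13) + x*(-r^2 - 15*r - 46) + 48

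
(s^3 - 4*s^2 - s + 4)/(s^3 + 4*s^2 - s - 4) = (s - 4)/(s + 4)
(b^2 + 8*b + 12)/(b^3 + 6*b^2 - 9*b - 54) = (b + 2)/(b^2 - 9)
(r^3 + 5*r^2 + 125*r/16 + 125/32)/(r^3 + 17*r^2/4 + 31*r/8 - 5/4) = (16*r^2 + 40*r + 25)/(4*(4*r^2 + 7*r - 2))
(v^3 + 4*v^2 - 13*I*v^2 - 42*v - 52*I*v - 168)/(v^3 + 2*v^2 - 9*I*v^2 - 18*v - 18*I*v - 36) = (v^2 + v*(4 - 7*I) - 28*I)/(v^2 + v*(2 - 3*I) - 6*I)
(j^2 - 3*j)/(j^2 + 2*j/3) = 3*(j - 3)/(3*j + 2)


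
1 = 1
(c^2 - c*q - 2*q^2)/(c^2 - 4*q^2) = (c + q)/(c + 2*q)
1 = 1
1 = 1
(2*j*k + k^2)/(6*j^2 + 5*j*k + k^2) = k/(3*j + k)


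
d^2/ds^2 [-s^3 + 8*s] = -6*s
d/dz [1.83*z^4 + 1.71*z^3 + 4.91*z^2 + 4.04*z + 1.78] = 7.32*z^3 + 5.13*z^2 + 9.82*z + 4.04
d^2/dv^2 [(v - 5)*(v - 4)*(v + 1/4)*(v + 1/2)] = 12*v^2 - 99*v/2 + 107/4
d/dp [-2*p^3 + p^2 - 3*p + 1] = -6*p^2 + 2*p - 3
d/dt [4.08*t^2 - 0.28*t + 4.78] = 8.16*t - 0.28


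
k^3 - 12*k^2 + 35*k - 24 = (k - 8)*(k - 3)*(k - 1)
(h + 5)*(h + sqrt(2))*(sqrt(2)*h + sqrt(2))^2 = 2*h^4 + 2*sqrt(2)*h^3 + 14*h^3 + 14*sqrt(2)*h^2 + 22*h^2 + 10*h + 22*sqrt(2)*h + 10*sqrt(2)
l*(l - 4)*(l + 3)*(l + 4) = l^4 + 3*l^3 - 16*l^2 - 48*l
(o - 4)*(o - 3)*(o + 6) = o^3 - o^2 - 30*o + 72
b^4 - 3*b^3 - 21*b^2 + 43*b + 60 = (b - 5)*(b - 3)*(b + 1)*(b + 4)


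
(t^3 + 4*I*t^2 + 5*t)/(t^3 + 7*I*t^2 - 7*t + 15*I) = t/(t + 3*I)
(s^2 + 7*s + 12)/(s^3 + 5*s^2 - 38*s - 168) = (s + 3)/(s^2 + s - 42)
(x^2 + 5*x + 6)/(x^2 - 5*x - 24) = (x + 2)/(x - 8)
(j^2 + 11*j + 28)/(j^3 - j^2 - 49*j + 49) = (j + 4)/(j^2 - 8*j + 7)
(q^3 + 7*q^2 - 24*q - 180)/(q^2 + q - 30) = q + 6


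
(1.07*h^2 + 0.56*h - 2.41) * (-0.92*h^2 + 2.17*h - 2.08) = -0.9844*h^4 + 1.8067*h^3 + 1.2068*h^2 - 6.3945*h + 5.0128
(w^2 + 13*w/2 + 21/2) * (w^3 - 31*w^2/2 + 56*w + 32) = w^5 - 9*w^4 - 137*w^3/4 + 933*w^2/4 + 796*w + 336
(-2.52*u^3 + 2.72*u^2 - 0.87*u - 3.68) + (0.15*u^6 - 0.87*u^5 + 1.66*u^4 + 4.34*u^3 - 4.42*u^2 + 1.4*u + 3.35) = 0.15*u^6 - 0.87*u^5 + 1.66*u^4 + 1.82*u^3 - 1.7*u^2 + 0.53*u - 0.33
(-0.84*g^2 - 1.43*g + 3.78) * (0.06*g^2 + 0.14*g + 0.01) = -0.0504*g^4 - 0.2034*g^3 + 0.0182*g^2 + 0.5149*g + 0.0378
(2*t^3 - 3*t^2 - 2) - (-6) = 2*t^3 - 3*t^2 + 4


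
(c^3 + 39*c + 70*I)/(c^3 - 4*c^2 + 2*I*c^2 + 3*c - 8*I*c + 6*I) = (c^2 - 2*I*c + 35)/(c^2 - 4*c + 3)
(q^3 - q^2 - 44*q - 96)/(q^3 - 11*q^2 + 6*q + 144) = (q + 4)/(q - 6)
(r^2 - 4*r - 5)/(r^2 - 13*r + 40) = (r + 1)/(r - 8)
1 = 1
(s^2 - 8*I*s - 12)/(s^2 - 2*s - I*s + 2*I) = (s^2 - 8*I*s - 12)/(s^2 - 2*s - I*s + 2*I)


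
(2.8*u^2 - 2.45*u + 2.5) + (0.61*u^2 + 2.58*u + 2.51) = 3.41*u^2 + 0.13*u + 5.01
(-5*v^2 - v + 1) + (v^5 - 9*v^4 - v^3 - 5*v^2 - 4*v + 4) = v^5 - 9*v^4 - v^3 - 10*v^2 - 5*v + 5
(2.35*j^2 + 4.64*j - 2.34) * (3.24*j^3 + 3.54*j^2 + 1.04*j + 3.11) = 7.614*j^5 + 23.3526*j^4 + 11.288*j^3 + 3.8505*j^2 + 11.9968*j - 7.2774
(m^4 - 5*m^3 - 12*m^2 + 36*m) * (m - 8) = m^5 - 13*m^4 + 28*m^3 + 132*m^2 - 288*m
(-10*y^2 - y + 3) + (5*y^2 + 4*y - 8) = -5*y^2 + 3*y - 5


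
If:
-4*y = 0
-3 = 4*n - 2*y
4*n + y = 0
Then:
No Solution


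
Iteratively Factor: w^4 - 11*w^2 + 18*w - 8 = (w - 1)*(w^3 + w^2 - 10*w + 8) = (w - 1)*(w + 4)*(w^2 - 3*w + 2) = (w - 1)^2*(w + 4)*(w - 2)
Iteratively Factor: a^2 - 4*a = (a - 4)*(a)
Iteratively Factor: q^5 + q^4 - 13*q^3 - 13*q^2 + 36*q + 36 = (q + 3)*(q^4 - 2*q^3 - 7*q^2 + 8*q + 12) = (q - 2)*(q + 3)*(q^3 - 7*q - 6) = (q - 3)*(q - 2)*(q + 3)*(q^2 + 3*q + 2) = (q - 3)*(q - 2)*(q + 1)*(q + 3)*(q + 2)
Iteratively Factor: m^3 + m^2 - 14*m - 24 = (m + 3)*(m^2 - 2*m - 8) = (m + 2)*(m + 3)*(m - 4)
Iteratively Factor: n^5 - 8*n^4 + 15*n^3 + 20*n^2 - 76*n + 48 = (n - 3)*(n^4 - 5*n^3 + 20*n - 16) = (n - 4)*(n - 3)*(n^3 - n^2 - 4*n + 4) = (n - 4)*(n - 3)*(n - 2)*(n^2 + n - 2) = (n - 4)*(n - 3)*(n - 2)*(n + 2)*(n - 1)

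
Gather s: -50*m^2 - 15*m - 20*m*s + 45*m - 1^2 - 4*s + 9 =-50*m^2 + 30*m + s*(-20*m - 4) + 8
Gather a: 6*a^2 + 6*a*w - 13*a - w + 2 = 6*a^2 + a*(6*w - 13) - w + 2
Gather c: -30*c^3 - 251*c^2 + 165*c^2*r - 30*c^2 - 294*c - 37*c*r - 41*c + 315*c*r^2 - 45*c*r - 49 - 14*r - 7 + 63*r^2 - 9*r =-30*c^3 + c^2*(165*r - 281) + c*(315*r^2 - 82*r - 335) + 63*r^2 - 23*r - 56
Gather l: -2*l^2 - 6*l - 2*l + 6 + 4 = -2*l^2 - 8*l + 10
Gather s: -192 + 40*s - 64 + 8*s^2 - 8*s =8*s^2 + 32*s - 256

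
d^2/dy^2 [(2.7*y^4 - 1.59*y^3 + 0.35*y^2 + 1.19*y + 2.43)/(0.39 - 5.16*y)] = (-431.33472*y^4 + 171.605088*y^3 - 24.126336*y^2 + 1.45103399999999*y - 134.296398)/(137.388096*y^3 - 31.151952*y^2 + 2.354508*y - 0.059319)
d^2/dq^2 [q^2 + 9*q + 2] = 2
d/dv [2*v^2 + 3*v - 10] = 4*v + 3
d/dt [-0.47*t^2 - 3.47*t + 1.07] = -0.94*t - 3.47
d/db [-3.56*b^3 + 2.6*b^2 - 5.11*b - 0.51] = -10.68*b^2 + 5.2*b - 5.11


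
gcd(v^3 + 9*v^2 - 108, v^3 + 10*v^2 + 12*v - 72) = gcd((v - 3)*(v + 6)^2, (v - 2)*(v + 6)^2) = v^2 + 12*v + 36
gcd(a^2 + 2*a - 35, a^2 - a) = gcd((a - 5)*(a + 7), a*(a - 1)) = 1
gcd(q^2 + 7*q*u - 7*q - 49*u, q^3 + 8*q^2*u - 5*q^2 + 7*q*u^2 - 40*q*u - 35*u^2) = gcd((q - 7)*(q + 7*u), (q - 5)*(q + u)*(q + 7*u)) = q + 7*u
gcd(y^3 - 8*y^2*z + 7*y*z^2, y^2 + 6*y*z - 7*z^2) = y - z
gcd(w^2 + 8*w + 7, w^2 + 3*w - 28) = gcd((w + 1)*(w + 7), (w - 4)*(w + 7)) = w + 7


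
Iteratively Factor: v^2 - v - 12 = (v + 3)*(v - 4)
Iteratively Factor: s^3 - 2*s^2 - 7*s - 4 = (s + 1)*(s^2 - 3*s - 4) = (s + 1)^2*(s - 4)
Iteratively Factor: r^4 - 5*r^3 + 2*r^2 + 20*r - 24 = (r - 2)*(r^3 - 3*r^2 - 4*r + 12) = (r - 2)^2*(r^2 - r - 6) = (r - 2)^2*(r + 2)*(r - 3)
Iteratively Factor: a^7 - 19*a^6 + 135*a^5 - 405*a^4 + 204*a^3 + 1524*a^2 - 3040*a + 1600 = (a - 5)*(a^6 - 14*a^5 + 65*a^4 - 80*a^3 - 196*a^2 + 544*a - 320) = (a - 5)*(a - 4)*(a^5 - 10*a^4 + 25*a^3 + 20*a^2 - 116*a + 80) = (a - 5)^2*(a - 4)*(a^4 - 5*a^3 + 20*a - 16) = (a - 5)^2*(a - 4)*(a + 2)*(a^3 - 7*a^2 + 14*a - 8) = (a - 5)^2*(a - 4)*(a - 2)*(a + 2)*(a^2 - 5*a + 4) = (a - 5)^2*(a - 4)*(a - 2)*(a - 1)*(a + 2)*(a - 4)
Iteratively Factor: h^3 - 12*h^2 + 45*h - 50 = (h - 5)*(h^2 - 7*h + 10) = (h - 5)^2*(h - 2)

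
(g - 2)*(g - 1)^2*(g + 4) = g^4 - 11*g^2 + 18*g - 8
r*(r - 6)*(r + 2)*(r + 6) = r^4 + 2*r^3 - 36*r^2 - 72*r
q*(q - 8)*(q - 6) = q^3 - 14*q^2 + 48*q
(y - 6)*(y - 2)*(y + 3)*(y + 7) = y^4 + 2*y^3 - 47*y^2 - 48*y + 252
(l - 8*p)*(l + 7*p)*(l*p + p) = l^3*p - l^2*p^2 + l^2*p - 56*l*p^3 - l*p^2 - 56*p^3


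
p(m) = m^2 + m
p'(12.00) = 25.00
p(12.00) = 156.00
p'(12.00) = 25.00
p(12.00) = 156.00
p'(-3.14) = -5.28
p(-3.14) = 6.72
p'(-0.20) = 0.60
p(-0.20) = -0.16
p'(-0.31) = 0.38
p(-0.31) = -0.21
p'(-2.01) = -3.02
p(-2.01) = 2.03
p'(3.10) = 7.20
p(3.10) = 12.71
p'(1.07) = 3.14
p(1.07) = 2.21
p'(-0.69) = -0.38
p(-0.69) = -0.21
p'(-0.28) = 0.44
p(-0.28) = -0.20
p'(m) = 2*m + 1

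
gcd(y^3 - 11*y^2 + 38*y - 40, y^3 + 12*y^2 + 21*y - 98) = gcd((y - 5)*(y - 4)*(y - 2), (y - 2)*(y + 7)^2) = y - 2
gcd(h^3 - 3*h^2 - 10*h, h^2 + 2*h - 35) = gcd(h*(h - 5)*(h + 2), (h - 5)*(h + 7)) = h - 5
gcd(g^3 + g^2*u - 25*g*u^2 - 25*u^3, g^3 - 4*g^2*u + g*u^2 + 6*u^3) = g + u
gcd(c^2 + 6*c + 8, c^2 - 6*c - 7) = 1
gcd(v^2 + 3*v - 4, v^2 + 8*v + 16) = v + 4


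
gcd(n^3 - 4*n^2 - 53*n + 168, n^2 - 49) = n + 7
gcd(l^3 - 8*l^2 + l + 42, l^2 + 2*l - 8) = 1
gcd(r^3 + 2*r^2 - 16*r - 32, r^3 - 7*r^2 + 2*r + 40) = r^2 - 2*r - 8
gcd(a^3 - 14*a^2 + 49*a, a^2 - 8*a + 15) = 1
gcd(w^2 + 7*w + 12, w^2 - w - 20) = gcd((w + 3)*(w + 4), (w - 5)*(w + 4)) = w + 4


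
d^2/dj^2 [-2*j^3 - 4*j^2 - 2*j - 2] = -12*j - 8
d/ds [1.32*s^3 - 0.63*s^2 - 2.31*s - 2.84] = 3.96*s^2 - 1.26*s - 2.31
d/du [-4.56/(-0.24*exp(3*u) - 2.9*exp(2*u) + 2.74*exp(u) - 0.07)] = (-3.2832*exp(2*u) - 26.448*exp(u) + 12.4944)*exp(u)/(0.24*exp(3*u) + 2.9*exp(2*u) - 2.74*exp(u) + 0.07)^2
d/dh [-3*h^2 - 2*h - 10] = -6*h - 2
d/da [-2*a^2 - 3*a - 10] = -4*a - 3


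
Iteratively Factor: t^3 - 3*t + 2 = (t - 1)*(t^2 + t - 2) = (t - 1)*(t + 2)*(t - 1)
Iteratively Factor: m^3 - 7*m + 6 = (m - 2)*(m^2 + 2*m - 3) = (m - 2)*(m + 3)*(m - 1)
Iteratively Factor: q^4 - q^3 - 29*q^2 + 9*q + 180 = (q - 3)*(q^3 + 2*q^2 - 23*q - 60) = (q - 3)*(q + 4)*(q^2 - 2*q - 15) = (q - 3)*(q + 3)*(q + 4)*(q - 5)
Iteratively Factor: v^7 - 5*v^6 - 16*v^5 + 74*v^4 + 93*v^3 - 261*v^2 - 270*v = (v - 3)*(v^6 - 2*v^5 - 22*v^4 + 8*v^3 + 117*v^2 + 90*v) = (v - 3)^2*(v^5 + v^4 - 19*v^3 - 49*v^2 - 30*v) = (v - 3)^2*(v + 2)*(v^4 - v^3 - 17*v^2 - 15*v) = v*(v - 3)^2*(v + 2)*(v^3 - v^2 - 17*v - 15) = v*(v - 3)^2*(v + 2)*(v + 3)*(v^2 - 4*v - 5) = v*(v - 5)*(v - 3)^2*(v + 2)*(v + 3)*(v + 1)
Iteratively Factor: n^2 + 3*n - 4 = (n + 4)*(n - 1)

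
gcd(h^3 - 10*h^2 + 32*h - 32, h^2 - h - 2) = h - 2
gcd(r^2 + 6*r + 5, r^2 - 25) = r + 5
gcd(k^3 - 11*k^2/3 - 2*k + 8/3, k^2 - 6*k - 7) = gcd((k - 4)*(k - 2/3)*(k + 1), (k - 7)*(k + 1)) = k + 1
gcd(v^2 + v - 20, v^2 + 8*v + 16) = 1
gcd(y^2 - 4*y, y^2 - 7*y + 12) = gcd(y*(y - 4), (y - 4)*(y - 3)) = y - 4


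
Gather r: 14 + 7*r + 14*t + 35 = 7*r + 14*t + 49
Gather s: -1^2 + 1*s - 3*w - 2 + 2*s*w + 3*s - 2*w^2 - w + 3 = s*(2*w + 4) - 2*w^2 - 4*w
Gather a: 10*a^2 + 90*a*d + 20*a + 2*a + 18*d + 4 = 10*a^2 + a*(90*d + 22) + 18*d + 4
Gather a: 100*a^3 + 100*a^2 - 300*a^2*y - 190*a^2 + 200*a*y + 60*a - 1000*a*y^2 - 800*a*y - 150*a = 100*a^3 + a^2*(-300*y - 90) + a*(-1000*y^2 - 600*y - 90)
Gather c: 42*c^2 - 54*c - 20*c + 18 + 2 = 42*c^2 - 74*c + 20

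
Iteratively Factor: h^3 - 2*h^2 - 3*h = (h - 3)*(h^2 + h) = (h - 3)*(h + 1)*(h)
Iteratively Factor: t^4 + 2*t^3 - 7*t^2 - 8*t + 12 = (t - 2)*(t^3 + 4*t^2 + t - 6) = (t - 2)*(t - 1)*(t^2 + 5*t + 6) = (t - 2)*(t - 1)*(t + 3)*(t + 2)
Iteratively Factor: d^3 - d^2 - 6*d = (d - 3)*(d^2 + 2*d) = d*(d - 3)*(d + 2)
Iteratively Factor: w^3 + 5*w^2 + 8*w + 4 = (w + 2)*(w^2 + 3*w + 2) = (w + 1)*(w + 2)*(w + 2)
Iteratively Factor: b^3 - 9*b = (b - 3)*(b^2 + 3*b) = b*(b - 3)*(b + 3)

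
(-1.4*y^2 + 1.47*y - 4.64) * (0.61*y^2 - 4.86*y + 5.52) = -0.854*y^4 + 7.7007*y^3 - 17.7026*y^2 + 30.6648*y - 25.6128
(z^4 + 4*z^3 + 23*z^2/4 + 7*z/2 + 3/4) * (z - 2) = z^5 + 2*z^4 - 9*z^3/4 - 8*z^2 - 25*z/4 - 3/2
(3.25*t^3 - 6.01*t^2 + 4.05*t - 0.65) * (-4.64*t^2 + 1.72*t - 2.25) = -15.08*t^5 + 33.4764*t^4 - 36.4417*t^3 + 23.5045*t^2 - 10.2305*t + 1.4625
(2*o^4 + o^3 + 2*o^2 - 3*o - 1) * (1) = 2*o^4 + o^3 + 2*o^2 - 3*o - 1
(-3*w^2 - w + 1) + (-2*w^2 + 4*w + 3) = -5*w^2 + 3*w + 4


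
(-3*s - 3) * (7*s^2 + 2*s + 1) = -21*s^3 - 27*s^2 - 9*s - 3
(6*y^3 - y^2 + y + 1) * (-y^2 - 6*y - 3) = -6*y^5 - 35*y^4 - 13*y^3 - 4*y^2 - 9*y - 3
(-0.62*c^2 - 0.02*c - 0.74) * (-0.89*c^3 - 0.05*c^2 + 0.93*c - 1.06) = 0.5518*c^5 + 0.0488*c^4 + 0.083*c^3 + 0.6756*c^2 - 0.667*c + 0.7844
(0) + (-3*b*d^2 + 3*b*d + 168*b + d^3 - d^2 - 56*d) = -3*b*d^2 + 3*b*d + 168*b + d^3 - d^2 - 56*d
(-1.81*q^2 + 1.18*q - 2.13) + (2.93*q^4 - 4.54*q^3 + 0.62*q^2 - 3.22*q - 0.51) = 2.93*q^4 - 4.54*q^3 - 1.19*q^2 - 2.04*q - 2.64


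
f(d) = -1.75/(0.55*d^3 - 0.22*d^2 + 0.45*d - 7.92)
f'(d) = -1.75*(-1.65*d^2 + 0.44*d - 0.45)/(0.55*d^3 - 0.22*d^2 + 0.45*d - 7.92)^2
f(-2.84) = 0.07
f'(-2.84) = 0.05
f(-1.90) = 0.13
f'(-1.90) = 0.07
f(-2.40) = 0.10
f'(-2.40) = 0.06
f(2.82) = -0.44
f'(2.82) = 1.39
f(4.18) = -0.06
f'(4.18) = 0.05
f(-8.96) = 0.00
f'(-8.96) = 0.00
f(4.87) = -0.03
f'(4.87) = 0.02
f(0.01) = 0.22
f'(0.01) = 0.01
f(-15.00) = 0.00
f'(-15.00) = 0.00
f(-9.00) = 0.00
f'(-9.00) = 0.00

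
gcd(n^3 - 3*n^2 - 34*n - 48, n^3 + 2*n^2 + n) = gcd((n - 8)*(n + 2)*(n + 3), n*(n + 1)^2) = 1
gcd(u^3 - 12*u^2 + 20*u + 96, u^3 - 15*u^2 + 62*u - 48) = u^2 - 14*u + 48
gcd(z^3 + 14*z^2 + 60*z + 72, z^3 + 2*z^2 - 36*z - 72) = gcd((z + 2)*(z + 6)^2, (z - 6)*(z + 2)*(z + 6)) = z^2 + 8*z + 12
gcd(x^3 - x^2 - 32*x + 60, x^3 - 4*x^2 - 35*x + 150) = x^2 + x - 30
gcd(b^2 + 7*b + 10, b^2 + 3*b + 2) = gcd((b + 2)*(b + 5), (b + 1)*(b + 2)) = b + 2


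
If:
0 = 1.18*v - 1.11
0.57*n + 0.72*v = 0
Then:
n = -1.19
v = 0.94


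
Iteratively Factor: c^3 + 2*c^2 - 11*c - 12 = (c + 1)*(c^2 + c - 12) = (c - 3)*(c + 1)*(c + 4)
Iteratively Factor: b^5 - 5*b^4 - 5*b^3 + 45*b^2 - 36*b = (b - 4)*(b^4 - b^3 - 9*b^2 + 9*b) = (b - 4)*(b - 3)*(b^3 + 2*b^2 - 3*b) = (b - 4)*(b - 3)*(b + 3)*(b^2 - b) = b*(b - 4)*(b - 3)*(b + 3)*(b - 1)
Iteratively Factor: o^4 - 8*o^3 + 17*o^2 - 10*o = (o - 5)*(o^3 - 3*o^2 + 2*o) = o*(o - 5)*(o^2 - 3*o + 2) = o*(o - 5)*(o - 1)*(o - 2)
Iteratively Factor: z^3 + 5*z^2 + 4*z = (z + 4)*(z^2 + z) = z*(z + 4)*(z + 1)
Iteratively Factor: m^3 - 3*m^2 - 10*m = (m - 5)*(m^2 + 2*m) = (m - 5)*(m + 2)*(m)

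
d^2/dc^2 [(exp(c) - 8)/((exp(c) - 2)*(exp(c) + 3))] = (exp(4*c) - 33*exp(3*c) + 12*exp(2*c) - 194*exp(c) - 12)*exp(c)/(exp(6*c) + 3*exp(5*c) - 15*exp(4*c) - 35*exp(3*c) + 90*exp(2*c) + 108*exp(c) - 216)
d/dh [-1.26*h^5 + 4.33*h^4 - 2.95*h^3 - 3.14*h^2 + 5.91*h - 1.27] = -6.3*h^4 + 17.32*h^3 - 8.85*h^2 - 6.28*h + 5.91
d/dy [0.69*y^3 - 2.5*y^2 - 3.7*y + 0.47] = 2.07*y^2 - 5.0*y - 3.7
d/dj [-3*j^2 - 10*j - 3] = -6*j - 10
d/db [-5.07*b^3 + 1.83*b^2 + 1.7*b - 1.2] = -15.21*b^2 + 3.66*b + 1.7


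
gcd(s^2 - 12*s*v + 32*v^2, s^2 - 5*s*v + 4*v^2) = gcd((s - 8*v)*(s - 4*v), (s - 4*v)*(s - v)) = s - 4*v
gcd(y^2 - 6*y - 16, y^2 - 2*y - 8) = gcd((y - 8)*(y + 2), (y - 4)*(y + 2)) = y + 2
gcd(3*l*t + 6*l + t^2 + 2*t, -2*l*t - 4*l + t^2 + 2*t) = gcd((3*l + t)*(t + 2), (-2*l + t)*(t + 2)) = t + 2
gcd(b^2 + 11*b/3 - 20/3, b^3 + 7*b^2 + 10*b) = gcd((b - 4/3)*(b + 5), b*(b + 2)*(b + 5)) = b + 5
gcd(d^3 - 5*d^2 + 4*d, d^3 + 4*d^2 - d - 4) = d - 1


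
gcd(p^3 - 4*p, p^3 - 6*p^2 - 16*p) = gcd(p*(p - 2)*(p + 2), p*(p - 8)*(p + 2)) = p^2 + 2*p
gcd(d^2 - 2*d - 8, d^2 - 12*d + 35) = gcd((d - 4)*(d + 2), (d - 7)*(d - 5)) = 1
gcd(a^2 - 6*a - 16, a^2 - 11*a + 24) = a - 8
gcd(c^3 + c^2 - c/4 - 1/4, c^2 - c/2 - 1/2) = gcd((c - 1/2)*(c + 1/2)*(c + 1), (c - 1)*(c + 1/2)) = c + 1/2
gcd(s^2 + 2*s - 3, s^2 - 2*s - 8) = 1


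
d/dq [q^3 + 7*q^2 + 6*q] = 3*q^2 + 14*q + 6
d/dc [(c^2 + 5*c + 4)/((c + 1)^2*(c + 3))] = (-c^2 - 8*c - 13)/(c^4 + 8*c^3 + 22*c^2 + 24*c + 9)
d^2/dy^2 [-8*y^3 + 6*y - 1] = -48*y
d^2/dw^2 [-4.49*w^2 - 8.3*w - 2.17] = -8.98000000000000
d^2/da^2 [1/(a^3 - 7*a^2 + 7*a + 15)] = 2*((7 - 3*a)*(a^3 - 7*a^2 + 7*a + 15) + (3*a^2 - 14*a + 7)^2)/(a^3 - 7*a^2 + 7*a + 15)^3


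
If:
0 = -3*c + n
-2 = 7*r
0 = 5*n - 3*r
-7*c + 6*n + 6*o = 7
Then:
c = -2/35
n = -6/35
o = 89/70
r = -2/7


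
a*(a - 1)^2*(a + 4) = a^4 + 2*a^3 - 7*a^2 + 4*a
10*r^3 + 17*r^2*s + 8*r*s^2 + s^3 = (r + s)*(2*r + s)*(5*r + s)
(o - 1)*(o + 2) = o^2 + o - 2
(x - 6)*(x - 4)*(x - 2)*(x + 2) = x^4 - 10*x^3 + 20*x^2 + 40*x - 96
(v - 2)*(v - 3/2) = v^2 - 7*v/2 + 3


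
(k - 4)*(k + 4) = k^2 - 16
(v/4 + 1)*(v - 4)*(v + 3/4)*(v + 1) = v^4/4 + 7*v^3/16 - 61*v^2/16 - 7*v - 3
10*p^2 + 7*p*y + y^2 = (2*p + y)*(5*p + y)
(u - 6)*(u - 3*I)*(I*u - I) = I*u^3 + 3*u^2 - 7*I*u^2 - 21*u + 6*I*u + 18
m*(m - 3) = m^2 - 3*m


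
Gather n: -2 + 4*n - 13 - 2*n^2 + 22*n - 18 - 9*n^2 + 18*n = -11*n^2 + 44*n - 33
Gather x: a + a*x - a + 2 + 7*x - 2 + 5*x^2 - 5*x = 5*x^2 + x*(a + 2)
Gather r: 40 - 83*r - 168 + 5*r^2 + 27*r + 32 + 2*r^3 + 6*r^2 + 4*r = 2*r^3 + 11*r^2 - 52*r - 96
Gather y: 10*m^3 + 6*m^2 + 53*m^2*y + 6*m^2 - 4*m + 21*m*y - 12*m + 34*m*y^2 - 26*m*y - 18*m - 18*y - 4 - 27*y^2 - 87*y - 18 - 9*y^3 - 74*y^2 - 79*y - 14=10*m^3 + 12*m^2 - 34*m - 9*y^3 + y^2*(34*m - 101) + y*(53*m^2 - 5*m - 184) - 36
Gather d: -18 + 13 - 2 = -7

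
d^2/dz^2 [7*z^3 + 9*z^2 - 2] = 42*z + 18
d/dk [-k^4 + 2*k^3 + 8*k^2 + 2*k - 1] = -4*k^3 + 6*k^2 + 16*k + 2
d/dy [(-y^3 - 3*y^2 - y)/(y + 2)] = (-2*y^3 - 9*y^2 - 12*y - 2)/(y^2 + 4*y + 4)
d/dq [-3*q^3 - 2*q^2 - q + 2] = -9*q^2 - 4*q - 1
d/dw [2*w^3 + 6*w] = 6*w^2 + 6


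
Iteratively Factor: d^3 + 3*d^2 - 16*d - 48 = (d + 3)*(d^2 - 16) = (d + 3)*(d + 4)*(d - 4)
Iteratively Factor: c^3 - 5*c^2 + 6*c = (c - 3)*(c^2 - 2*c) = (c - 3)*(c - 2)*(c)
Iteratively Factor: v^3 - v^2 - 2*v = (v + 1)*(v^2 - 2*v) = v*(v + 1)*(v - 2)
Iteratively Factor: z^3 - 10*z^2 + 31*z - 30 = (z - 2)*(z^2 - 8*z + 15) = (z - 3)*(z - 2)*(z - 5)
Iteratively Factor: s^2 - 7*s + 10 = (s - 5)*(s - 2)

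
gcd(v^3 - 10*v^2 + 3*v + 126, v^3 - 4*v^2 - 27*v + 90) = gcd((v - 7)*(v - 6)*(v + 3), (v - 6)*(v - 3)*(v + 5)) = v - 6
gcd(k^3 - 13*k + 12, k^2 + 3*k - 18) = k - 3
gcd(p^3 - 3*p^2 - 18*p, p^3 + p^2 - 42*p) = p^2 - 6*p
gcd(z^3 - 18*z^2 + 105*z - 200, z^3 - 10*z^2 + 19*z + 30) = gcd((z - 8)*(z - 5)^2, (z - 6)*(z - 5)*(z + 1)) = z - 5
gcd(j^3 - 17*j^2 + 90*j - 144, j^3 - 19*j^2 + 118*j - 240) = j^2 - 14*j + 48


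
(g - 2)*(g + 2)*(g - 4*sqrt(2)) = g^3 - 4*sqrt(2)*g^2 - 4*g + 16*sqrt(2)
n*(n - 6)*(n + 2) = n^3 - 4*n^2 - 12*n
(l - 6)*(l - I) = l^2 - 6*l - I*l + 6*I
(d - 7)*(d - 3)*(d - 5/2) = d^3 - 25*d^2/2 + 46*d - 105/2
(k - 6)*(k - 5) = k^2 - 11*k + 30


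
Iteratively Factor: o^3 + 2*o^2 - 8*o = (o + 4)*(o^2 - 2*o) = (o - 2)*(o + 4)*(o)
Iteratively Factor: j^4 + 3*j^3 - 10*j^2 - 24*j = (j + 2)*(j^3 + j^2 - 12*j) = (j - 3)*(j + 2)*(j^2 + 4*j) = j*(j - 3)*(j + 2)*(j + 4)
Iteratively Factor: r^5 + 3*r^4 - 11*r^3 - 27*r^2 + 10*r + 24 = (r - 1)*(r^4 + 4*r^3 - 7*r^2 - 34*r - 24) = (r - 1)*(r + 4)*(r^3 - 7*r - 6) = (r - 1)*(r + 1)*(r + 4)*(r^2 - r - 6) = (r - 1)*(r + 1)*(r + 2)*(r + 4)*(r - 3)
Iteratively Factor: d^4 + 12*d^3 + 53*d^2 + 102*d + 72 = (d + 2)*(d^3 + 10*d^2 + 33*d + 36) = (d + 2)*(d + 3)*(d^2 + 7*d + 12) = (d + 2)*(d + 3)^2*(d + 4)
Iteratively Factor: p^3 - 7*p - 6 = (p - 3)*(p^2 + 3*p + 2) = (p - 3)*(p + 1)*(p + 2)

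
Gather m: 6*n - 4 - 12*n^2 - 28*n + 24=-12*n^2 - 22*n + 20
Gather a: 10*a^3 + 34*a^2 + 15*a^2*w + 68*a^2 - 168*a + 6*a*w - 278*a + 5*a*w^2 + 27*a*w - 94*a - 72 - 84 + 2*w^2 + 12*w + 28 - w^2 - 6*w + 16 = 10*a^3 + a^2*(15*w + 102) + a*(5*w^2 + 33*w - 540) + w^2 + 6*w - 112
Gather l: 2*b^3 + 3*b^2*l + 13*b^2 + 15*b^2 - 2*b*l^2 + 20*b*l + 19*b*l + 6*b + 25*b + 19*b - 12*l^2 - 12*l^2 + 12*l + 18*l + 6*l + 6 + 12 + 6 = 2*b^3 + 28*b^2 + 50*b + l^2*(-2*b - 24) + l*(3*b^2 + 39*b + 36) + 24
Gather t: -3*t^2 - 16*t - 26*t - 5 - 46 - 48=-3*t^2 - 42*t - 99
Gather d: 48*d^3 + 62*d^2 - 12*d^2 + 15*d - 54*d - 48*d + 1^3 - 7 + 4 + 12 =48*d^3 + 50*d^2 - 87*d + 10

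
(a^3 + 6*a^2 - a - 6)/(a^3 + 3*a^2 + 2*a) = (a^2 + 5*a - 6)/(a*(a + 2))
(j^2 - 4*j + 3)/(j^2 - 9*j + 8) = (j - 3)/(j - 8)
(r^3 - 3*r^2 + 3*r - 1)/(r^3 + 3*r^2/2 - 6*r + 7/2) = 2*(r - 1)/(2*r + 7)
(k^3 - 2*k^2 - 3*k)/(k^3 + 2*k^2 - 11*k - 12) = k/(k + 4)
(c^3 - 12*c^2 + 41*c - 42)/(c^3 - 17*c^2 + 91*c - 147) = (c - 2)/(c - 7)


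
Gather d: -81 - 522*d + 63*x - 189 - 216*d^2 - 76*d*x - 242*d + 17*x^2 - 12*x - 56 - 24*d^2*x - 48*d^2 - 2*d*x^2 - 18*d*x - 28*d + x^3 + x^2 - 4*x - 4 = d^2*(-24*x - 264) + d*(-2*x^2 - 94*x - 792) + x^3 + 18*x^2 + 47*x - 330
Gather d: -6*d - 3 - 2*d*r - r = d*(-2*r - 6) - r - 3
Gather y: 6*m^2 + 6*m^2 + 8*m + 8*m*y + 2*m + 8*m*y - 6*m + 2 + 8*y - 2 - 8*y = 12*m^2 + 16*m*y + 4*m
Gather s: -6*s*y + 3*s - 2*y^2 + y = s*(3 - 6*y) - 2*y^2 + y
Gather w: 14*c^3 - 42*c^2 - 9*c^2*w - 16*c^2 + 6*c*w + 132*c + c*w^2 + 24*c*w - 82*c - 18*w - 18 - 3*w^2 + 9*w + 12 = 14*c^3 - 58*c^2 + 50*c + w^2*(c - 3) + w*(-9*c^2 + 30*c - 9) - 6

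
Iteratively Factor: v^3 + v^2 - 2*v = (v)*(v^2 + v - 2) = v*(v - 1)*(v + 2)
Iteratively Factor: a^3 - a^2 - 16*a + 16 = (a + 4)*(a^2 - 5*a + 4) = (a - 1)*(a + 4)*(a - 4)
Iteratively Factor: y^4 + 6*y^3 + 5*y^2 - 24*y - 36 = (y + 3)*(y^3 + 3*y^2 - 4*y - 12) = (y - 2)*(y + 3)*(y^2 + 5*y + 6) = (y - 2)*(y + 2)*(y + 3)*(y + 3)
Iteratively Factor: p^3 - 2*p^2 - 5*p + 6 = (p - 1)*(p^2 - p - 6) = (p - 3)*(p - 1)*(p + 2)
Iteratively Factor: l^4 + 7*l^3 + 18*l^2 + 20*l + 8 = (l + 2)*(l^3 + 5*l^2 + 8*l + 4) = (l + 2)^2*(l^2 + 3*l + 2) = (l + 1)*(l + 2)^2*(l + 2)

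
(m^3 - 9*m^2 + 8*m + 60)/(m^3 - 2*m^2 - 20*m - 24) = (m - 5)/(m + 2)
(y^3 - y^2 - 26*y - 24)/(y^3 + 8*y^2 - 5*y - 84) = (y^2 - 5*y - 6)/(y^2 + 4*y - 21)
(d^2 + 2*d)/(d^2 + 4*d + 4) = d/(d + 2)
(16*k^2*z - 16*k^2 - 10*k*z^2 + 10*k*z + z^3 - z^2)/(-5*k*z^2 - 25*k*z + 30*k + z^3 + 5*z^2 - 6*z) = (16*k^2 - 10*k*z + z^2)/(-5*k*z - 30*k + z^2 + 6*z)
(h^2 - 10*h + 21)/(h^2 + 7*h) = (h^2 - 10*h + 21)/(h*(h + 7))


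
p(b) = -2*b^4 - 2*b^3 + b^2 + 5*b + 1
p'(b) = -8*b^3 - 6*b^2 + 2*b + 5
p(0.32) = 2.62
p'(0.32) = 4.76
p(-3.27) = -163.40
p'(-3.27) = 214.03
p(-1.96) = -19.42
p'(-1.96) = 38.27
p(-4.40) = -580.89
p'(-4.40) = 561.51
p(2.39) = -73.90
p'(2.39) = -133.71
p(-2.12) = -26.45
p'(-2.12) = 50.02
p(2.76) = -135.69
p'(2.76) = -203.38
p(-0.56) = -1.33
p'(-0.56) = 3.40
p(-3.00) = -113.00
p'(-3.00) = 161.00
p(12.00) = -44723.00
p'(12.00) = -14659.00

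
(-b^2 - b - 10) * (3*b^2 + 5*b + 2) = -3*b^4 - 8*b^3 - 37*b^2 - 52*b - 20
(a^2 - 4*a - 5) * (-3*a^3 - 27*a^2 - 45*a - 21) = -3*a^5 - 15*a^4 + 78*a^3 + 294*a^2 + 309*a + 105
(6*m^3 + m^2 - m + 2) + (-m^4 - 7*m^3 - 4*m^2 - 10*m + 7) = -m^4 - m^3 - 3*m^2 - 11*m + 9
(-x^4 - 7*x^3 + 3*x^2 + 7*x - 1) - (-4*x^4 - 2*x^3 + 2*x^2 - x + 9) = 3*x^4 - 5*x^3 + x^2 + 8*x - 10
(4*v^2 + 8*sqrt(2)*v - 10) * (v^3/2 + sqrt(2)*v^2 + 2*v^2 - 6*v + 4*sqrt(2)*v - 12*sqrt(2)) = 2*v^5 + 8*v^4 + 8*sqrt(2)*v^4 - 13*v^3 + 32*sqrt(2)*v^3 - 106*sqrt(2)*v^2 + 44*v^2 - 132*v - 40*sqrt(2)*v + 120*sqrt(2)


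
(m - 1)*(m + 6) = m^2 + 5*m - 6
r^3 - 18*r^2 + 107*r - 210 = (r - 7)*(r - 6)*(r - 5)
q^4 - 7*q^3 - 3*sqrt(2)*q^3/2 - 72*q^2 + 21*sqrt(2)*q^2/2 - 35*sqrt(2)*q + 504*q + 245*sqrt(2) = (q - 7)*(q - 7*sqrt(2))*(q + sqrt(2)/2)*(q + 5*sqrt(2))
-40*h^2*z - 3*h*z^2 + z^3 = z*(-8*h + z)*(5*h + z)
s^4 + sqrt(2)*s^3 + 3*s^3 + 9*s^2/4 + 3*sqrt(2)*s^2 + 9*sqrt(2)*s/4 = s*(s + 3/2)^2*(s + sqrt(2))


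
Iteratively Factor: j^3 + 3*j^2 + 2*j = (j + 2)*(j^2 + j) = j*(j + 2)*(j + 1)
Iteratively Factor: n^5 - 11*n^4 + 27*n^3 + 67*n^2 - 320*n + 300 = (n + 3)*(n^4 - 14*n^3 + 69*n^2 - 140*n + 100) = (n - 5)*(n + 3)*(n^3 - 9*n^2 + 24*n - 20) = (n - 5)*(n - 2)*(n + 3)*(n^2 - 7*n + 10) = (n - 5)*(n - 2)^2*(n + 3)*(n - 5)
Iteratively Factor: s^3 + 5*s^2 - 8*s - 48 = (s + 4)*(s^2 + s - 12) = (s - 3)*(s + 4)*(s + 4)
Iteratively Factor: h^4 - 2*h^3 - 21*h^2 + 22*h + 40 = (h - 2)*(h^3 - 21*h - 20) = (h - 2)*(h + 4)*(h^2 - 4*h - 5) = (h - 2)*(h + 1)*(h + 4)*(h - 5)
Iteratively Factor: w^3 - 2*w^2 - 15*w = (w + 3)*(w^2 - 5*w) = (w - 5)*(w + 3)*(w)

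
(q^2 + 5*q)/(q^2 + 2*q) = (q + 5)/(q + 2)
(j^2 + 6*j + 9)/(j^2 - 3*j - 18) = (j + 3)/(j - 6)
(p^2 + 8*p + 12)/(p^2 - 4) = (p + 6)/(p - 2)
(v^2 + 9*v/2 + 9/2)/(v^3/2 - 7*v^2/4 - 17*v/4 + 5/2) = 2*(2*v^2 + 9*v + 9)/(2*v^3 - 7*v^2 - 17*v + 10)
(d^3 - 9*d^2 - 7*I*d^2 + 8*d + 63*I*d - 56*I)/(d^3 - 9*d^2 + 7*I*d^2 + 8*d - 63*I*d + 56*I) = (d - 7*I)/(d + 7*I)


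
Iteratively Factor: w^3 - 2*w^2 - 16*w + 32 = (w + 4)*(w^2 - 6*w + 8) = (w - 4)*(w + 4)*(w - 2)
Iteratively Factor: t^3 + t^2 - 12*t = (t)*(t^2 + t - 12) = t*(t - 3)*(t + 4)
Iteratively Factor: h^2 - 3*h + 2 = (h - 2)*(h - 1)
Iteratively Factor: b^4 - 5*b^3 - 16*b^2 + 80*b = (b - 5)*(b^3 - 16*b) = (b - 5)*(b - 4)*(b^2 + 4*b) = (b - 5)*(b - 4)*(b + 4)*(b)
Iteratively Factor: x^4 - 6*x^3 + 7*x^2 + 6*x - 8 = (x - 4)*(x^3 - 2*x^2 - x + 2) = (x - 4)*(x - 2)*(x^2 - 1) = (x - 4)*(x - 2)*(x - 1)*(x + 1)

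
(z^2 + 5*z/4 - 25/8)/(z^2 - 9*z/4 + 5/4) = (z + 5/2)/(z - 1)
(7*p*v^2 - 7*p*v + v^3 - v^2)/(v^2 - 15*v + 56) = v*(7*p*v - 7*p + v^2 - v)/(v^2 - 15*v + 56)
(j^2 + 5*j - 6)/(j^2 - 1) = (j + 6)/(j + 1)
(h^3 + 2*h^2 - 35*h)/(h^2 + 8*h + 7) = h*(h - 5)/(h + 1)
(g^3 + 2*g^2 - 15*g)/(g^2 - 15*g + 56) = g*(g^2 + 2*g - 15)/(g^2 - 15*g + 56)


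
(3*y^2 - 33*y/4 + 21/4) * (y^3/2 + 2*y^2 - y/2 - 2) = 3*y^5/2 + 15*y^4/8 - 123*y^3/8 + 69*y^2/8 + 111*y/8 - 21/2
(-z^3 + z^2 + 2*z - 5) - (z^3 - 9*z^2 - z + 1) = -2*z^3 + 10*z^2 + 3*z - 6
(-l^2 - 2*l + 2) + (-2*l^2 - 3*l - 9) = -3*l^2 - 5*l - 7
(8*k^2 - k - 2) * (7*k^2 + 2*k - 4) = 56*k^4 + 9*k^3 - 48*k^2 + 8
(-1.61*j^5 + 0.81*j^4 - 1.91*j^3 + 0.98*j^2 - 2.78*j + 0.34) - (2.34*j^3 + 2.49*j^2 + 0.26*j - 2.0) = -1.61*j^5 + 0.81*j^4 - 4.25*j^3 - 1.51*j^2 - 3.04*j + 2.34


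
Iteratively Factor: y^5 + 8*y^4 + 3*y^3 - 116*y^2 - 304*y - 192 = (y + 4)*(y^4 + 4*y^3 - 13*y^2 - 64*y - 48) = (y + 3)*(y + 4)*(y^3 + y^2 - 16*y - 16) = (y + 1)*(y + 3)*(y + 4)*(y^2 - 16) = (y + 1)*(y + 3)*(y + 4)^2*(y - 4)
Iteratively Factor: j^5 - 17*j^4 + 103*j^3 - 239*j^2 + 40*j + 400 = (j + 1)*(j^4 - 18*j^3 + 121*j^2 - 360*j + 400) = (j - 5)*(j + 1)*(j^3 - 13*j^2 + 56*j - 80) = (j - 5)*(j - 4)*(j + 1)*(j^2 - 9*j + 20) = (j - 5)*(j - 4)^2*(j + 1)*(j - 5)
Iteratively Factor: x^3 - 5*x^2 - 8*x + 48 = (x - 4)*(x^2 - x - 12) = (x - 4)*(x + 3)*(x - 4)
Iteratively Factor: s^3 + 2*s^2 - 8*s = (s + 4)*(s^2 - 2*s) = s*(s + 4)*(s - 2)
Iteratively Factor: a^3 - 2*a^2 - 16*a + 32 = (a - 4)*(a^2 + 2*a - 8) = (a - 4)*(a + 4)*(a - 2)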